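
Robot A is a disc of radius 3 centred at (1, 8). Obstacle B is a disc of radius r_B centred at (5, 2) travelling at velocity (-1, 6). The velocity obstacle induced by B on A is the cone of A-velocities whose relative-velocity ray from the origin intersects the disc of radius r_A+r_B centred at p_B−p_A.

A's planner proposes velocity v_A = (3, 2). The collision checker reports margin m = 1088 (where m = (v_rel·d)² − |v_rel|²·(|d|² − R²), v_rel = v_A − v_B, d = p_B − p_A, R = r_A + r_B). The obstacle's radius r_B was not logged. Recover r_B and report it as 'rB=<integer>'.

m = 1088
d = (4, -6);  v_rel = (4, -4),  |v_rel|² = 32
v_rel×d = (4)·(-6) − (-4)·(4) = -8
since m = R²·32 − (-8)²:  R² = (64 + 1088) / 32 = 36
R = √36 = 6  ⇒  r_B = 6 − 3 = 3

rB=3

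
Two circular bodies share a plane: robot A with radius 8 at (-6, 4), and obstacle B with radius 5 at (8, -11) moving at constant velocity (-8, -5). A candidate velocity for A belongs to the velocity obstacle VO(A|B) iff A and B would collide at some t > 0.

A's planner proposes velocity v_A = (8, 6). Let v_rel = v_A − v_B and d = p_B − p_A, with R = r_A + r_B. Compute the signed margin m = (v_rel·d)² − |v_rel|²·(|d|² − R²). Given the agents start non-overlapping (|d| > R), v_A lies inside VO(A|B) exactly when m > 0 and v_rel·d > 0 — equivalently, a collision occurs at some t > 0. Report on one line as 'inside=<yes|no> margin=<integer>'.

d = (14, -15),  |d|² = 421;  R = 8+5 = 13,  c = 421−13² = 252
v_rel = (16, 11),  |v_rel|² = 377;  v_rel·d = (16)·(14) + (11)·(-15) = 59
377·t² − 118·t + 252 = 0  ⇒  m = 59² − 377·252 = -91523
m = -91523 < 0,  v_rel·d = 59 > 0  ⇒  outside

inside=no margin=-91523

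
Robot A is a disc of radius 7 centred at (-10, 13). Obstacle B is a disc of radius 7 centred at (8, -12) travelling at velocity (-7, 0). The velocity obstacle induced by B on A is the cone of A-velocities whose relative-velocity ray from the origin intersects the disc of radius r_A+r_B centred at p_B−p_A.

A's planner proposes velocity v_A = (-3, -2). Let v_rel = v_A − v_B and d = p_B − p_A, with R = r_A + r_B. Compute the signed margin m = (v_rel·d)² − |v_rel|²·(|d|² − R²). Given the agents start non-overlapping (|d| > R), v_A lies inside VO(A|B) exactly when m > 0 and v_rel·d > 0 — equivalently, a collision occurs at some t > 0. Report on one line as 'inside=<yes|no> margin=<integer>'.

d = (18, -25),  |d|² = 949;  R = 7+7 = 14,  c = 949−14² = 753
v_rel = (4, -2),  |v_rel|² = 20;  v_rel·d = (4)·(18) + (-2)·(-25) = 122
20·t² − 244·t + 753 = 0  ⇒  m = 122² − 20·753 = -176
m = -176 < 0,  v_rel·d = 122 > 0  ⇒  outside

inside=no margin=-176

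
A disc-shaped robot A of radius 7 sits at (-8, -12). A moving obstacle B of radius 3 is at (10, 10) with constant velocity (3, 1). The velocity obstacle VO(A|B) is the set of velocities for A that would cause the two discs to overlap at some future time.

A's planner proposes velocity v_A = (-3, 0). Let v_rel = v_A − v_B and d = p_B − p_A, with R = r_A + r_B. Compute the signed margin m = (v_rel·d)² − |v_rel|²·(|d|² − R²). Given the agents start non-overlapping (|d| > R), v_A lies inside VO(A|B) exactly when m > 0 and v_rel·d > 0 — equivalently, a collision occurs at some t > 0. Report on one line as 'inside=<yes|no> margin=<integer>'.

d = (18, 22),  |d|² = 808;  R = 7+3 = 10,  c = 808−10² = 708
v_rel = (-6, -1),  |v_rel|² = 37;  v_rel·d = (-6)·(18) + (-1)·(22) = -130
37·t² + 260·t + 708 = 0  ⇒  m = (-130)² − 37·708 = -9296
m = -9296 < 0,  v_rel·d = -130 < 0  ⇒  outside

inside=no margin=-9296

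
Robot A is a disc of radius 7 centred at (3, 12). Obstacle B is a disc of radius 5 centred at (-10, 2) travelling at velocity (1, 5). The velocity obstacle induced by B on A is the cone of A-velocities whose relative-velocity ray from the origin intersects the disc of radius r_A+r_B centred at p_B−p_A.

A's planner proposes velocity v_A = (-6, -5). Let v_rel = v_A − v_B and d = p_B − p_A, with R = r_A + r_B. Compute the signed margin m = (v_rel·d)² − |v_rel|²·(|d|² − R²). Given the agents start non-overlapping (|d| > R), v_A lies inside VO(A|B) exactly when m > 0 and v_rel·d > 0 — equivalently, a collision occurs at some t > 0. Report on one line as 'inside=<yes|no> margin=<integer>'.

d = (-13, -10),  |d|² = 269;  R = 7+5 = 12,  c = 269−12² = 125
v_rel = (-7, -10),  |v_rel|² = 149;  v_rel·d = (-7)·(-13) + (-10)·(-10) = 191
149·t² − 382·t + 125 = 0  ⇒  m = 191² − 149·125 = 17856
m = 17856 > 0,  v_rel·d = 191 > 0  ⇒  inside

inside=yes margin=17856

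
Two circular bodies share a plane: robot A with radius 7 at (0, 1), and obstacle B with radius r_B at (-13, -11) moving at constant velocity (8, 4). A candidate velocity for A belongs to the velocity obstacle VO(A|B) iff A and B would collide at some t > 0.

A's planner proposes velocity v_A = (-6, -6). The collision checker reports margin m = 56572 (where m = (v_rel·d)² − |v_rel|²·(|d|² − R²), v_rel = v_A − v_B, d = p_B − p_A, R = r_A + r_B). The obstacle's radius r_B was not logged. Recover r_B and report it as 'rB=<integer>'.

m = 56572
d = (-13, -12);  v_rel = (-14, -10),  |v_rel|² = 296
v_rel×d = (-14)·(-12) − (-10)·(-13) = 38
since m = R²·296 − 38²:  R² = (1444 + 56572) / 296 = 196
R = √196 = 14  ⇒  r_B = 14 − 7 = 7

rB=7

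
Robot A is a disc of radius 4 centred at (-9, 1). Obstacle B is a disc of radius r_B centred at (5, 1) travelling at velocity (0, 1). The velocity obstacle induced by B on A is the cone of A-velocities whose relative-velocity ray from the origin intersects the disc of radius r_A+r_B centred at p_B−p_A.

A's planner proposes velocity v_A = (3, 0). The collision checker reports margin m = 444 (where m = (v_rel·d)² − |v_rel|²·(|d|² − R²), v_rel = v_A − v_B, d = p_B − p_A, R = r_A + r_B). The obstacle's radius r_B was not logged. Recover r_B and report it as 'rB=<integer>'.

m = 444
d = (14, 0);  v_rel = (3, -1),  |v_rel|² = 10
v_rel×d = (3)·(0) − (-1)·(14) = 14
since m = R²·10 − 14²:  R² = (196 + 444) / 10 = 64
R = √64 = 8  ⇒  r_B = 8 − 4 = 4

rB=4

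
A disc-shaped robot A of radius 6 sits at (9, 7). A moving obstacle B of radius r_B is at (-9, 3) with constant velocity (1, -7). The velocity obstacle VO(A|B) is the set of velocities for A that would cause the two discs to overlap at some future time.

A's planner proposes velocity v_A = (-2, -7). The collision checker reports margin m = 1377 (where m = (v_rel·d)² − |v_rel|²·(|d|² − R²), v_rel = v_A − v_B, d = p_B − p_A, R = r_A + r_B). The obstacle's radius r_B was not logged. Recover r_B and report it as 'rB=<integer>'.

m = 1377
d = (-18, -4);  v_rel = (-3, 0),  |v_rel|² = 9
v_rel×d = (-3)·(-4) − (0)·(-18) = 12
since m = R²·9 − 12²:  R² = (144 + 1377) / 9 = 169
R = √169 = 13  ⇒  r_B = 13 − 6 = 7

rB=7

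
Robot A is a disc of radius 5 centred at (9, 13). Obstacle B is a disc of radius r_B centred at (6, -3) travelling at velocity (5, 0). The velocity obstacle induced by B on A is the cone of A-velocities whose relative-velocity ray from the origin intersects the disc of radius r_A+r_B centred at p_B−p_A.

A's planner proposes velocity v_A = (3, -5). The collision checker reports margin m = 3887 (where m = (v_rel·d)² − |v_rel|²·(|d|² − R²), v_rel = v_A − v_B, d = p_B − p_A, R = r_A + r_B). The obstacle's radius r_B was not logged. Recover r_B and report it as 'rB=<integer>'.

m = 3887
d = (-3, -16);  v_rel = (-2, -5),  |v_rel|² = 29
v_rel×d = (-2)·(-16) − (-5)·(-3) = 17
since m = R²·29 − 17²:  R² = (289 + 3887) / 29 = 144
R = √144 = 12  ⇒  r_B = 12 − 5 = 7

rB=7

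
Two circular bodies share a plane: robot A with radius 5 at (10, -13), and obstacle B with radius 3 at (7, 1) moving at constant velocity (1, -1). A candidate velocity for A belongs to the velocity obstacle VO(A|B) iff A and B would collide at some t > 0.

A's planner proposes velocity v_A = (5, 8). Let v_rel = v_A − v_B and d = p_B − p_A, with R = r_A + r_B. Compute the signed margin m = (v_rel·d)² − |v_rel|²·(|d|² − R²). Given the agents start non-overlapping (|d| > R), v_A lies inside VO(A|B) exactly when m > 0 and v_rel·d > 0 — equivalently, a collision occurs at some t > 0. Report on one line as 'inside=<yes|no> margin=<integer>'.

d = (-3, 14),  |d|² = 205;  R = 5+3 = 8,  c = 205−8² = 141
v_rel = (4, 9),  |v_rel|² = 97;  v_rel·d = (4)·(-3) + (9)·(14) = 114
97·t² − 228·t + 141 = 0  ⇒  m = 114² − 97·141 = -681
m = -681 < 0,  v_rel·d = 114 > 0  ⇒  outside

inside=no margin=-681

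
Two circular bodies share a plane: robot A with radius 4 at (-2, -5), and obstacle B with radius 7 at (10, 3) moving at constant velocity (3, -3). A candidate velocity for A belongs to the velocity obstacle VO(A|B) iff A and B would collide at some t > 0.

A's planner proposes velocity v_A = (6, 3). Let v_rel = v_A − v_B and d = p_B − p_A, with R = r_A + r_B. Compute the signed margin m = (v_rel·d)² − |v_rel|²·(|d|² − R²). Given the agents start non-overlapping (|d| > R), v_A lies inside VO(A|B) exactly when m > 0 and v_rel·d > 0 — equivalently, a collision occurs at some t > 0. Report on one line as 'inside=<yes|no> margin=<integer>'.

d = (12, 8),  |d|² = 208;  R = 4+7 = 11,  c = 208−11² = 87
v_rel = (3, 6),  |v_rel|² = 45;  v_rel·d = (3)·(12) + (6)·(8) = 84
45·t² − 168·t + 87 = 0  ⇒  m = 84² − 45·87 = 3141
m = 3141 > 0,  v_rel·d = 84 > 0  ⇒  inside

inside=yes margin=3141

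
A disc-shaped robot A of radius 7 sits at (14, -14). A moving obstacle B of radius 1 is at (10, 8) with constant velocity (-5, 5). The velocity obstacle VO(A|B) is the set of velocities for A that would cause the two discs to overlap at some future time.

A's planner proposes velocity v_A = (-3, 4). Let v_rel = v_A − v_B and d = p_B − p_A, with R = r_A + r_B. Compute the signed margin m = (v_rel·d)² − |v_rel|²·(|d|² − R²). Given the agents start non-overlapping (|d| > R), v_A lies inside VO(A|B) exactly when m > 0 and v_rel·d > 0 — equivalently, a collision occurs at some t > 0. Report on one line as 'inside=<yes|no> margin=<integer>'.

d = (-4, 22),  |d|² = 500;  R = 7+1 = 8,  c = 500−8² = 436
v_rel = (2, -1),  |v_rel|² = 5;  v_rel·d = (2)·(-4) + (-1)·(22) = -30
5·t² + 60·t + 436 = 0  ⇒  m = (-30)² − 5·436 = -1280
m = -1280 < 0,  v_rel·d = -30 < 0  ⇒  outside

inside=no margin=-1280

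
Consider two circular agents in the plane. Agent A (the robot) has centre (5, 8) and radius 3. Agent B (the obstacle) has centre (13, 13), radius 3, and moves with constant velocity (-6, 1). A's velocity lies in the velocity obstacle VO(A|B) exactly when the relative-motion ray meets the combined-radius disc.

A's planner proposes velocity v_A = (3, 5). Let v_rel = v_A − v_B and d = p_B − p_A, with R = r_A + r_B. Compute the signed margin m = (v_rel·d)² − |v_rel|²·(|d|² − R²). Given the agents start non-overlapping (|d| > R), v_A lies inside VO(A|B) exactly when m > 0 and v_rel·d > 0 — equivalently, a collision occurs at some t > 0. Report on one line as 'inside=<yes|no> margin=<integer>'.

d = (8, 5),  |d|² = 89;  R = 3+3 = 6,  c = 89−6² = 53
v_rel = (9, 4),  |v_rel|² = 97;  v_rel·d = (9)·(8) + (4)·(5) = 92
97·t² − 184·t + 53 = 0  ⇒  m = 92² − 97·53 = 3323
m = 3323 > 0,  v_rel·d = 92 > 0  ⇒  inside

inside=yes margin=3323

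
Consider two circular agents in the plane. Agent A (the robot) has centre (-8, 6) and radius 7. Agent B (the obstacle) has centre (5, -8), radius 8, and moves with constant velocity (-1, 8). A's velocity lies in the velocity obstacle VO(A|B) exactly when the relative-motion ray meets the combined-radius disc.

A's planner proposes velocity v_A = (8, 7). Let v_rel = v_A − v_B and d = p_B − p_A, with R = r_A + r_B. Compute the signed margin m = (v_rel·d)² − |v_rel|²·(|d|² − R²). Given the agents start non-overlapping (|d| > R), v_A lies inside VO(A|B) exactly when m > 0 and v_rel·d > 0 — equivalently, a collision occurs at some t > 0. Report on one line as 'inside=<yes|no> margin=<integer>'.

d = (13, -14),  |d|² = 365;  R = 7+8 = 15,  c = 365−15² = 140
v_rel = (9, -1),  |v_rel|² = 82;  v_rel·d = (9)·(13) + (-1)·(-14) = 131
82·t² − 262·t + 140 = 0  ⇒  m = 131² − 82·140 = 5681
m = 5681 > 0,  v_rel·d = 131 > 0  ⇒  inside

inside=yes margin=5681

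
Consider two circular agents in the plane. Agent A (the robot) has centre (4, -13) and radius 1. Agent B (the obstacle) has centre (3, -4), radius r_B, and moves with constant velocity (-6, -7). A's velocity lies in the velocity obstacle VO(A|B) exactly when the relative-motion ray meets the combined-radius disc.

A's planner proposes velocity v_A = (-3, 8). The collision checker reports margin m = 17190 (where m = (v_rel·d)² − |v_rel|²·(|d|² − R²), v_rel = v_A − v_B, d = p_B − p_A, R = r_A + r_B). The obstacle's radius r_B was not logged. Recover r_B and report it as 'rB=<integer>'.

m = 17190
d = (-1, 9);  v_rel = (3, 15),  |v_rel|² = 234
v_rel×d = (3)·(9) − (15)·(-1) = 42
since m = R²·234 − 42²:  R² = (1764 + 17190) / 234 = 81
R = √81 = 9  ⇒  r_B = 9 − 1 = 8

rB=8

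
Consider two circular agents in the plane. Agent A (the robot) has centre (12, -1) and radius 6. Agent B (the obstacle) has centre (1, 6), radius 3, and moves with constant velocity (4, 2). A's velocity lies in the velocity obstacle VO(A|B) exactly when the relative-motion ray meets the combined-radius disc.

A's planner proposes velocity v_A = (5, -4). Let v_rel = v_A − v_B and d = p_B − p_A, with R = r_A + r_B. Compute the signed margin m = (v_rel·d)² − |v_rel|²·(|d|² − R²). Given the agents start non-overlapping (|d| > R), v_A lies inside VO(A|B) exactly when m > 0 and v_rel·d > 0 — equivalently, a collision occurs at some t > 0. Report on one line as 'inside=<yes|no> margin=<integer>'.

d = (-11, 7),  |d|² = 170;  R = 6+3 = 9,  c = 170−9² = 89
v_rel = (1, -6),  |v_rel|² = 37;  v_rel·d = (1)·(-11) + (-6)·(7) = -53
37·t² + 106·t + 89 = 0  ⇒  m = (-53)² − 37·89 = -484
m = -484 < 0,  v_rel·d = -53 < 0  ⇒  outside

inside=no margin=-484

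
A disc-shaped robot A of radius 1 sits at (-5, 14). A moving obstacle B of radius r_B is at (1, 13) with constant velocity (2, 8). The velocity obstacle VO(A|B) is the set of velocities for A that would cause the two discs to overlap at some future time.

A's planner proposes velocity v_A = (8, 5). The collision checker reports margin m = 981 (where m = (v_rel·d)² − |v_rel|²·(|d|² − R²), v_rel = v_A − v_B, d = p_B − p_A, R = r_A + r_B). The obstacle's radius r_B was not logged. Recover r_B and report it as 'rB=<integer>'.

m = 981
d = (6, -1);  v_rel = (6, -3),  |v_rel|² = 45
v_rel×d = (6)·(-1) − (-3)·(6) = 12
since m = R²·45 − 12²:  R² = (144 + 981) / 45 = 25
R = √25 = 5  ⇒  r_B = 5 − 1 = 4

rB=4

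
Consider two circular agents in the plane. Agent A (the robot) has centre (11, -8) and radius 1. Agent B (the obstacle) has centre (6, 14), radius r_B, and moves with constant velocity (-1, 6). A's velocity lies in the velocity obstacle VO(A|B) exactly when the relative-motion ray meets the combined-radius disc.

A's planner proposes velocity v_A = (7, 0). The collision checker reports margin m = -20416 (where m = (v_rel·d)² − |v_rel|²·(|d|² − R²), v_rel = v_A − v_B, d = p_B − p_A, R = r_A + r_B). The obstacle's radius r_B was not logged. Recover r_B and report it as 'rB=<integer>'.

m = -20416
d = (-5, 22);  v_rel = (8, -6),  |v_rel|² = 100
v_rel×d = (8)·(22) − (-6)·(-5) = 146
since m = R²·100 − 146²:  R² = (21316 + -20416) / 100 = 9
R = √9 = 3  ⇒  r_B = 3 − 1 = 2

rB=2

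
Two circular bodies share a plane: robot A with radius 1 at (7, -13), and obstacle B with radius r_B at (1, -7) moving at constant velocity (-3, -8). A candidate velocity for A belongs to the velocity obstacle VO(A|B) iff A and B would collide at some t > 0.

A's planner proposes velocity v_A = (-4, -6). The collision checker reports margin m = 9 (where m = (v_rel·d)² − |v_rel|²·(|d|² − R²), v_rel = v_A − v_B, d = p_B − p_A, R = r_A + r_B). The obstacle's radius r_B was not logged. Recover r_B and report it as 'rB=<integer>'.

m = 9
d = (-6, 6);  v_rel = (-1, 2),  |v_rel|² = 5
v_rel×d = (-1)·(6) − (2)·(-6) = 6
since m = R²·5 − 6²:  R² = (36 + 9) / 5 = 9
R = √9 = 3  ⇒  r_B = 3 − 1 = 2

rB=2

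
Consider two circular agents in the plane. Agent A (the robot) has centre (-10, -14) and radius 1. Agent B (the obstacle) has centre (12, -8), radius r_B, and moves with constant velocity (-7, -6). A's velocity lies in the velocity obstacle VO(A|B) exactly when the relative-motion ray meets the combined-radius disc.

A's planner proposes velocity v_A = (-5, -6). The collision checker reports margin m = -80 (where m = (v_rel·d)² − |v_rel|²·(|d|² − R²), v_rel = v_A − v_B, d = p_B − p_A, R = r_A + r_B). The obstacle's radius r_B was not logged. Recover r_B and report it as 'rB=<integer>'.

m = -80
d = (22, 6);  v_rel = (2, 0),  |v_rel|² = 4
v_rel×d = (2)·(6) − (0)·(22) = 12
since m = R²·4 − 12²:  R² = (144 + -80) / 4 = 16
R = √16 = 4  ⇒  r_B = 4 − 1 = 3

rB=3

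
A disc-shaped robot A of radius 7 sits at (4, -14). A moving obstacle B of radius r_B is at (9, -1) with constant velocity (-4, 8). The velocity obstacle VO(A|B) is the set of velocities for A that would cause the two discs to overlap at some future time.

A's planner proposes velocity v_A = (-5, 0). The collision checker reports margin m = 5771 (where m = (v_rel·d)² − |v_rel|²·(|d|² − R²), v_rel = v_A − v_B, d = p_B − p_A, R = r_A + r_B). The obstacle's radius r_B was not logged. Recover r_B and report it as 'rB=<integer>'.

m = 5771
d = (5, 13);  v_rel = (-1, -8),  |v_rel|² = 65
v_rel×d = (-1)·(13) − (-8)·(5) = 27
since m = R²·65 − 27²:  R² = (729 + 5771) / 65 = 100
R = √100 = 10  ⇒  r_B = 10 − 7 = 3

rB=3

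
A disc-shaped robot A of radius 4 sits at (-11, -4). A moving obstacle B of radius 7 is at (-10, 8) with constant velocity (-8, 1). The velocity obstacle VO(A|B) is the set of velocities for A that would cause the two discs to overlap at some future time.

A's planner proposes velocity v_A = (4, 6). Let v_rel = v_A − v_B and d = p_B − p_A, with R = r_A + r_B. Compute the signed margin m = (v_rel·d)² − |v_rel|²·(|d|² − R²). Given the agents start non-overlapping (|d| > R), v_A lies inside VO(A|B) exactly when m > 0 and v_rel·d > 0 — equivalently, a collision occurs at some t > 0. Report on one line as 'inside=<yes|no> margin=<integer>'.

d = (1, 12),  |d|² = 145;  R = 4+7 = 11,  c = 145−11² = 24
v_rel = (12, 5),  |v_rel|² = 169;  v_rel·d = (12)·(1) + (5)·(12) = 72
169·t² − 144·t + 24 = 0  ⇒  m = 72² − 169·24 = 1128
m = 1128 > 0,  v_rel·d = 72 > 0  ⇒  inside

inside=yes margin=1128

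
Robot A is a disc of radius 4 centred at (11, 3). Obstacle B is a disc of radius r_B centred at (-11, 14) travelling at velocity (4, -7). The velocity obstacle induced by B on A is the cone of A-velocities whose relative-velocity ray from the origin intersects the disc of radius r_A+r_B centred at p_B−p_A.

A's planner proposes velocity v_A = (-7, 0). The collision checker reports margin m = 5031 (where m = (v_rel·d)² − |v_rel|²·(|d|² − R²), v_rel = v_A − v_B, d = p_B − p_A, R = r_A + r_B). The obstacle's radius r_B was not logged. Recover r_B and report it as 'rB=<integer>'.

m = 5031
d = (-22, 11);  v_rel = (-11, 7),  |v_rel|² = 170
v_rel×d = (-11)·(11) − (7)·(-22) = 33
since m = R²·170 − 33²:  R² = (1089 + 5031) / 170 = 36
R = √36 = 6  ⇒  r_B = 6 − 4 = 2

rB=2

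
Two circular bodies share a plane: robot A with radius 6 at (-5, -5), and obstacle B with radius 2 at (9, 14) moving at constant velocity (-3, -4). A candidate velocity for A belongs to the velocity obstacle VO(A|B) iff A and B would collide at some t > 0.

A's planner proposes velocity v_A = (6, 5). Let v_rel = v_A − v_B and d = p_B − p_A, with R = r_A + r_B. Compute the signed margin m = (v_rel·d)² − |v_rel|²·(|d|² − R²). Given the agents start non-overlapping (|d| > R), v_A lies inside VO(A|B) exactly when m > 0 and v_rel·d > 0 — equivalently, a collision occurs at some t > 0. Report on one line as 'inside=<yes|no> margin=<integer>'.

d = (14, 19),  |d|² = 557;  R = 6+2 = 8,  c = 557−8² = 493
v_rel = (9, 9),  |v_rel|² = 162;  v_rel·d = (9)·(14) + (9)·(19) = 297
162·t² − 594·t + 493 = 0  ⇒  m = 297² − 162·493 = 8343
m = 8343 > 0,  v_rel·d = 297 > 0  ⇒  inside

inside=yes margin=8343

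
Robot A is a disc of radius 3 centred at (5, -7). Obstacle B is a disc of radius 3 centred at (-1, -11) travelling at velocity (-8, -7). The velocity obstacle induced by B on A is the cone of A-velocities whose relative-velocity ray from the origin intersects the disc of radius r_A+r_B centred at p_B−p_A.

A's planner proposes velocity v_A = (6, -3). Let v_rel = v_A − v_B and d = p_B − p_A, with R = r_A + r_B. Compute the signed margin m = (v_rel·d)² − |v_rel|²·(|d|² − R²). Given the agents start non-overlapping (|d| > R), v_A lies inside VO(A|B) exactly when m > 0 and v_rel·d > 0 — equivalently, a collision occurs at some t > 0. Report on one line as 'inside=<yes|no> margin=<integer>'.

d = (-6, -4),  |d|² = 52;  R = 3+3 = 6,  c = 52−6² = 16
v_rel = (14, 4),  |v_rel|² = 212;  v_rel·d = (14)·(-6) + (4)·(-4) = -100
212·t² + 200·t + 16 = 0  ⇒  m = (-100)² − 212·16 = 6608
m = 6608 > 0,  v_rel·d = -100 < 0  ⇒  outside

inside=no margin=6608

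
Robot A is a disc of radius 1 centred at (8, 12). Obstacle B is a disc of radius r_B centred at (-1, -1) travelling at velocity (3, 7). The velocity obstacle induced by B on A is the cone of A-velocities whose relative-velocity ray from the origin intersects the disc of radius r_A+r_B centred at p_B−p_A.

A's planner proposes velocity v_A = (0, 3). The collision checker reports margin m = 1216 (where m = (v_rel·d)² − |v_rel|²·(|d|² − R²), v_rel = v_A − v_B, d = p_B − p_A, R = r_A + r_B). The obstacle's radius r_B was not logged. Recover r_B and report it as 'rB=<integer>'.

m = 1216
d = (-9, -13);  v_rel = (-3, -4),  |v_rel|² = 25
v_rel×d = (-3)·(-13) − (-4)·(-9) = 3
since m = R²·25 − 3²:  R² = (9 + 1216) / 25 = 49
R = √49 = 7  ⇒  r_B = 7 − 1 = 6

rB=6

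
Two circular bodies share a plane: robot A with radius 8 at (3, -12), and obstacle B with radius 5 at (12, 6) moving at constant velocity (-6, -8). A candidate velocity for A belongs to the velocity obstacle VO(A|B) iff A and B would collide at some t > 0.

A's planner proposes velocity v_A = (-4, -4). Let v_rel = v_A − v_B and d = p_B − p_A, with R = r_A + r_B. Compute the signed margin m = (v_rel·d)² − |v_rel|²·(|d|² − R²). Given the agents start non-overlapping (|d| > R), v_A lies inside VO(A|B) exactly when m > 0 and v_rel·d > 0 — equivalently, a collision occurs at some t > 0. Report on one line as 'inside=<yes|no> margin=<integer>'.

d = (9, 18),  |d|² = 405;  R = 8+5 = 13,  c = 405−13² = 236
v_rel = (2, 4),  |v_rel|² = 20;  v_rel·d = (2)·(9) + (4)·(18) = 90
20·t² − 180·t + 236 = 0  ⇒  m = 90² − 20·236 = 3380
m = 3380 > 0,  v_rel·d = 90 > 0  ⇒  inside

inside=yes margin=3380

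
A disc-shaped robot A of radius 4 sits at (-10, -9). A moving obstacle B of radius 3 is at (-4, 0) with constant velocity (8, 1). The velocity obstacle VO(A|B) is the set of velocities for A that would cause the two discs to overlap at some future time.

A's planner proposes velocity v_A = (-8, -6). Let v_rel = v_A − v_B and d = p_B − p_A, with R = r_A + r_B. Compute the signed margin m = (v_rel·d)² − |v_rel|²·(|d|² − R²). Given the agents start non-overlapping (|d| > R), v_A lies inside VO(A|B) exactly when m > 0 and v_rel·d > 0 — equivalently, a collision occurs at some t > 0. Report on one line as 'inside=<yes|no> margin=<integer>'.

d = (6, 9),  |d|² = 117;  R = 4+3 = 7,  c = 117−7² = 68
v_rel = (-16, -7),  |v_rel|² = 305;  v_rel·d = (-16)·(6) + (-7)·(9) = -159
305·t² + 318·t + 68 = 0  ⇒  m = (-159)² − 305·68 = 4541
m = 4541 > 0,  v_rel·d = -159 < 0  ⇒  outside

inside=no margin=4541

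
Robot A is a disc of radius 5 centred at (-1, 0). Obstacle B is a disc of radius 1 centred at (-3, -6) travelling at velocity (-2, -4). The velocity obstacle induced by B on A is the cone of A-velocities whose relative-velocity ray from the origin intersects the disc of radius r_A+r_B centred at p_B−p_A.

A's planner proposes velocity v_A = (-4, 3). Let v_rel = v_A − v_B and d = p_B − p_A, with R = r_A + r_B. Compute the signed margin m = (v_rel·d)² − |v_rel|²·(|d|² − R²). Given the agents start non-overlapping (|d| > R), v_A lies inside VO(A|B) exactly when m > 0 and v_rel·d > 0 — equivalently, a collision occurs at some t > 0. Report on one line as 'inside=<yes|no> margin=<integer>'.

d = (-2, -6),  |d|² = 40;  R = 5+1 = 6,  c = 40−6² = 4
v_rel = (-2, 7),  |v_rel|² = 53;  v_rel·d = (-2)·(-2) + (7)·(-6) = -38
53·t² + 76·t + 4 = 0  ⇒  m = (-38)² − 53·4 = 1232
m = 1232 > 0,  v_rel·d = -38 < 0  ⇒  outside

inside=no margin=1232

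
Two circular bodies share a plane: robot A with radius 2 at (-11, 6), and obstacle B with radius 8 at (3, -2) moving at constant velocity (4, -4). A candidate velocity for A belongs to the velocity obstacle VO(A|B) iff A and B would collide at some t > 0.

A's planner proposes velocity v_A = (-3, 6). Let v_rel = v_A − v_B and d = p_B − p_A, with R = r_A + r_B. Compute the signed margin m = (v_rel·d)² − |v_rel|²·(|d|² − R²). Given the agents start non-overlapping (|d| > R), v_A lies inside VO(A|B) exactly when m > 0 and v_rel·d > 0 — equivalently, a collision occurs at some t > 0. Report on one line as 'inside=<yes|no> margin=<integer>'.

d = (14, -8),  |d|² = 260;  R = 2+8 = 10,  c = 260−10² = 160
v_rel = (-7, 10),  |v_rel|² = 149;  v_rel·d = (-7)·(14) + (10)·(-8) = -178
149·t² + 356·t + 160 = 0  ⇒  m = (-178)² − 149·160 = 7844
m = 7844 > 0,  v_rel·d = -178 < 0  ⇒  outside

inside=no margin=7844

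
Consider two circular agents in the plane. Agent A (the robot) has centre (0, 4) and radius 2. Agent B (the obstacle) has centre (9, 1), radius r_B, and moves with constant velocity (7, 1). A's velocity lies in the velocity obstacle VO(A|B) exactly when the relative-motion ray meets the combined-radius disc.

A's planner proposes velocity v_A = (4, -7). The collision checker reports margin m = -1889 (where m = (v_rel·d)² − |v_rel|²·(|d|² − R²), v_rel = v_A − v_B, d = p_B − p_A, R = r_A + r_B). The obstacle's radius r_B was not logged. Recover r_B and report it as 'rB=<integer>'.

m = -1889
d = (9, -3);  v_rel = (-3, -8),  |v_rel|² = 73
v_rel×d = (-3)·(-3) − (-8)·(9) = 81
since m = R²·73 − 81²:  R² = (6561 + -1889) / 73 = 64
R = √64 = 8  ⇒  r_B = 8 − 2 = 6

rB=6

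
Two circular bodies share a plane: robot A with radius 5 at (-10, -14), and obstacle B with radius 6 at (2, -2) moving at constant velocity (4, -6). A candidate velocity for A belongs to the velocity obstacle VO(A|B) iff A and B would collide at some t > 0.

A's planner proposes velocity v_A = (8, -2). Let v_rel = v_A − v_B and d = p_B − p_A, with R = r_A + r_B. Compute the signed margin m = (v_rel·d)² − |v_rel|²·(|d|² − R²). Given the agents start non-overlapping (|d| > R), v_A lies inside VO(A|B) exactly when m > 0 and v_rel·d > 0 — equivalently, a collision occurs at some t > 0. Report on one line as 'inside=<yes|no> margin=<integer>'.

d = (12, 12),  |d|² = 288;  R = 5+6 = 11,  c = 288−11² = 167
v_rel = (4, 4),  |v_rel|² = 32;  v_rel·d = (4)·(12) + (4)·(12) = 96
32·t² − 192·t + 167 = 0  ⇒  m = 96² − 32·167 = 3872
m = 3872 > 0,  v_rel·d = 96 > 0  ⇒  inside

inside=yes margin=3872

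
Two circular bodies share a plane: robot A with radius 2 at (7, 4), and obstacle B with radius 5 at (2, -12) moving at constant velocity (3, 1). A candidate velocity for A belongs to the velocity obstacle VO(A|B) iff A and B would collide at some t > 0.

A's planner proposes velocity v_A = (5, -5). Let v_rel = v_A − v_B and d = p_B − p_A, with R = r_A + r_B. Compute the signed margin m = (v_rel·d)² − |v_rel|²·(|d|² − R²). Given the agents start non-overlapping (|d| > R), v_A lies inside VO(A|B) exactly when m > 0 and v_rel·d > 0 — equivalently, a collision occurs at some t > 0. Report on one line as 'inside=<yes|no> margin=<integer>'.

d = (-5, -16),  |d|² = 281;  R = 2+5 = 7,  c = 281−7² = 232
v_rel = (2, -6),  |v_rel|² = 40;  v_rel·d = (2)·(-5) + (-6)·(-16) = 86
40·t² − 172·t + 232 = 0  ⇒  m = 86² − 40·232 = -1884
m = -1884 < 0,  v_rel·d = 86 > 0  ⇒  outside

inside=no margin=-1884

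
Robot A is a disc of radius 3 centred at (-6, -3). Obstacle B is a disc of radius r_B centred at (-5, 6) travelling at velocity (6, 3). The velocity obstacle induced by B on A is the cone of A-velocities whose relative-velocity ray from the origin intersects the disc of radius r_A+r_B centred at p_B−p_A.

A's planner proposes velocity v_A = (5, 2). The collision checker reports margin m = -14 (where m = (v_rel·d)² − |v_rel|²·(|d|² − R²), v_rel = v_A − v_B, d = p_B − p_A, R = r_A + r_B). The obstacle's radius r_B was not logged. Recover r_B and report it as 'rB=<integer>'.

m = -14
d = (1, 9);  v_rel = (-1, -1),  |v_rel|² = 2
v_rel×d = (-1)·(9) − (-1)·(1) = -8
since m = R²·2 − (-8)²:  R² = (64 + -14) / 2 = 25
R = √25 = 5  ⇒  r_B = 5 − 3 = 2

rB=2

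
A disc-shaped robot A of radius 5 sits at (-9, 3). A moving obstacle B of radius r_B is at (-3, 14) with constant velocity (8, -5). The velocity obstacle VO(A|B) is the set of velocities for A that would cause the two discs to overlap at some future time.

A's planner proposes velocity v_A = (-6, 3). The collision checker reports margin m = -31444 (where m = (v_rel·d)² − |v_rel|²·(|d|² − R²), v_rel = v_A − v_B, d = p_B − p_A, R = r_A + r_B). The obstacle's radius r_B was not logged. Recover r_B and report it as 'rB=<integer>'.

m = -31444
d = (6, 11);  v_rel = (-14, 8),  |v_rel|² = 260
v_rel×d = (-14)·(11) − (8)·(6) = -202
since m = R²·260 − (-202)²:  R² = (40804 + -31444) / 260 = 36
R = √36 = 6  ⇒  r_B = 6 − 5 = 1

rB=1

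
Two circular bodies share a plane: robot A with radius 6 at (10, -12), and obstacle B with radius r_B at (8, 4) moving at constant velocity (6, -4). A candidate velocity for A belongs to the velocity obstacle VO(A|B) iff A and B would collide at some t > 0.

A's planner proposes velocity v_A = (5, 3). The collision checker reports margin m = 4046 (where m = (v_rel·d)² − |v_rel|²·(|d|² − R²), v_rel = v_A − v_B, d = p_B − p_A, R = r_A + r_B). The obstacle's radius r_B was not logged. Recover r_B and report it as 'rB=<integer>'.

m = 4046
d = (-2, 16);  v_rel = (-1, 7),  |v_rel|² = 50
v_rel×d = (-1)·(16) − (7)·(-2) = -2
since m = R²·50 − (-2)²:  R² = (4 + 4046) / 50 = 81
R = √81 = 9  ⇒  r_B = 9 − 6 = 3

rB=3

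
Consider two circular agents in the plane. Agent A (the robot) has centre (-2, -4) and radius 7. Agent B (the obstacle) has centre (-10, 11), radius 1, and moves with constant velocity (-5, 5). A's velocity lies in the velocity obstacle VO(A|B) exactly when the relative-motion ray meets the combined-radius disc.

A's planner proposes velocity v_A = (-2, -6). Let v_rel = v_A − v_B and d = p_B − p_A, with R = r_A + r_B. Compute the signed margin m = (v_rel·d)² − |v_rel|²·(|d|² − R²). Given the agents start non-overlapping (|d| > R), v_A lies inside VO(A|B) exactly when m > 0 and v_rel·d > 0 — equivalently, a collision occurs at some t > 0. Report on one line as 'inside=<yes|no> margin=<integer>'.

d = (-8, 15),  |d|² = 289;  R = 7+1 = 8,  c = 289−8² = 225
v_rel = (3, -11),  |v_rel|² = 130;  v_rel·d = (3)·(-8) + (-11)·(15) = -189
130·t² + 378·t + 225 = 0  ⇒  m = (-189)² − 130·225 = 6471
m = 6471 > 0,  v_rel·d = -189 < 0  ⇒  outside

inside=no margin=6471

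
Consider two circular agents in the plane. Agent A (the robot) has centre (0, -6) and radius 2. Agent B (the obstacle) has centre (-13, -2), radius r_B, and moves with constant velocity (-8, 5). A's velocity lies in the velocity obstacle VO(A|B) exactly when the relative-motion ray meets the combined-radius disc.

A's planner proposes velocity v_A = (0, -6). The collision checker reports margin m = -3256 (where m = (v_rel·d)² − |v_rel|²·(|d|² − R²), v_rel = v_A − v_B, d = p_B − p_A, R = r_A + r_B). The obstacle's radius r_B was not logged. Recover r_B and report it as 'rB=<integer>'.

m = -3256
d = (-13, 4);  v_rel = (8, -11),  |v_rel|² = 185
v_rel×d = (8)·(4) − (-11)·(-13) = -111
since m = R²·185 − (-111)²:  R² = (12321 + -3256) / 185 = 49
R = √49 = 7  ⇒  r_B = 7 − 2 = 5

rB=5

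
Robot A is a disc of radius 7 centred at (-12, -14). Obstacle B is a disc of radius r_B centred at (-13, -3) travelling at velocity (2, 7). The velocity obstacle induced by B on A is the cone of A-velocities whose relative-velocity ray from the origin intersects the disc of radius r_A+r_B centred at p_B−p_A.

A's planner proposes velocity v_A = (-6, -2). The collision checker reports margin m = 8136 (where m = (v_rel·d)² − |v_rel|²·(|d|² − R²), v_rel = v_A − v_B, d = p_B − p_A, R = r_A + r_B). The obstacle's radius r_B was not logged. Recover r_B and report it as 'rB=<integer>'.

m = 8136
d = (-1, 11);  v_rel = (-8, -9),  |v_rel|² = 145
v_rel×d = (-8)·(11) − (-9)·(-1) = -97
since m = R²·145 − (-97)²:  R² = (9409 + 8136) / 145 = 121
R = √121 = 11  ⇒  r_B = 11 − 7 = 4

rB=4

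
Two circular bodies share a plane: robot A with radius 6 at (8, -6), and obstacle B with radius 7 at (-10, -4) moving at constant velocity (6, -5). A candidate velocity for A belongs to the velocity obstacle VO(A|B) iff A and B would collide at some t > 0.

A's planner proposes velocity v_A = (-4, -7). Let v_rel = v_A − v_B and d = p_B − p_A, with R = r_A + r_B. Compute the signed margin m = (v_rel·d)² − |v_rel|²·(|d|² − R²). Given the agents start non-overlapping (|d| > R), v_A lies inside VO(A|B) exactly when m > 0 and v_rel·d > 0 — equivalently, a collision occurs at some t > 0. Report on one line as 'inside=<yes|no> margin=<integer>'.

d = (-18, 2),  |d|² = 328;  R = 6+7 = 13,  c = 328−13² = 159
v_rel = (-10, -2),  |v_rel|² = 104;  v_rel·d = (-10)·(-18) + (-2)·(2) = 176
104·t² − 352·t + 159 = 0  ⇒  m = 176² − 104·159 = 14440
m = 14440 > 0,  v_rel·d = 176 > 0  ⇒  inside

inside=yes margin=14440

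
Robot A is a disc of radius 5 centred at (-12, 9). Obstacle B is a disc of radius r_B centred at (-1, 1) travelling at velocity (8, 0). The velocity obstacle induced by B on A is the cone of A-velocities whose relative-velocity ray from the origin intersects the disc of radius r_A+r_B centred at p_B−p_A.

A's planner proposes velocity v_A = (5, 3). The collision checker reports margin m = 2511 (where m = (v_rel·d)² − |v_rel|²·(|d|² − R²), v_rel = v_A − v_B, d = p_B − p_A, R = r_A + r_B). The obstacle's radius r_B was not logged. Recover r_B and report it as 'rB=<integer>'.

m = 2511
d = (11, -8);  v_rel = (-3, 3),  |v_rel|² = 18
v_rel×d = (-3)·(-8) − (3)·(11) = -9
since m = R²·18 − (-9)²:  R² = (81 + 2511) / 18 = 144
R = √144 = 12  ⇒  r_B = 12 − 5 = 7

rB=7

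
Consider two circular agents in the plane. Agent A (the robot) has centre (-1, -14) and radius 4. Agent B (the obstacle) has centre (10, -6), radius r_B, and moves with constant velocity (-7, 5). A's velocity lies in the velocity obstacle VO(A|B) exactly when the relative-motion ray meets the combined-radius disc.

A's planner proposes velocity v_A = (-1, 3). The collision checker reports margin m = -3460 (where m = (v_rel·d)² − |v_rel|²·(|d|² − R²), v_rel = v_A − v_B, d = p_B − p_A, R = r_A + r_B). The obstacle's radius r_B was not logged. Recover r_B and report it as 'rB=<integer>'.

m = -3460
d = (11, 8);  v_rel = (6, -2),  |v_rel|² = 40
v_rel×d = (6)·(8) − (-2)·(11) = 70
since m = R²·40 − 70²:  R² = (4900 + -3460) / 40 = 36
R = √36 = 6  ⇒  r_B = 6 − 4 = 2

rB=2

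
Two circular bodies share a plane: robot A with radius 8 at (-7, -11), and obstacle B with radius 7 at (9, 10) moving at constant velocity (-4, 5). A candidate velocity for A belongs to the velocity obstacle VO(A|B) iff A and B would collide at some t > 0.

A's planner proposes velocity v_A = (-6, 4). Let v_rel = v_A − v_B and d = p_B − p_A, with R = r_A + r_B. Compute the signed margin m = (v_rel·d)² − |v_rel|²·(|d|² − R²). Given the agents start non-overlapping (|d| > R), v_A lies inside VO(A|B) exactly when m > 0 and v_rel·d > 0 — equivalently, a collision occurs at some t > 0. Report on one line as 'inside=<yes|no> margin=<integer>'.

d = (16, 21),  |d|² = 697;  R = 8+7 = 15,  c = 697−15² = 472
v_rel = (-2, -1),  |v_rel|² = 5;  v_rel·d = (-2)·(16) + (-1)·(21) = -53
5·t² + 106·t + 472 = 0  ⇒  m = (-53)² − 5·472 = 449
m = 449 > 0,  v_rel·d = -53 < 0  ⇒  outside

inside=no margin=449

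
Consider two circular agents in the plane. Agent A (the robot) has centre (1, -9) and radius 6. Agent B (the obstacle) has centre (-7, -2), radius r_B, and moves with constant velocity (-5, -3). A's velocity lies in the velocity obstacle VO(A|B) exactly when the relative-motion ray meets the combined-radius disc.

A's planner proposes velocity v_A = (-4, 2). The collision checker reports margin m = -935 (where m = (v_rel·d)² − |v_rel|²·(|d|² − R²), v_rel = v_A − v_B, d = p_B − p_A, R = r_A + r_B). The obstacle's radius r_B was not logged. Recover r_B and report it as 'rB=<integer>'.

m = -935
d = (-8, 7);  v_rel = (1, 5),  |v_rel|² = 26
v_rel×d = (1)·(7) − (5)·(-8) = 47
since m = R²·26 − 47²:  R² = (2209 + -935) / 26 = 49
R = √49 = 7  ⇒  r_B = 7 − 6 = 1

rB=1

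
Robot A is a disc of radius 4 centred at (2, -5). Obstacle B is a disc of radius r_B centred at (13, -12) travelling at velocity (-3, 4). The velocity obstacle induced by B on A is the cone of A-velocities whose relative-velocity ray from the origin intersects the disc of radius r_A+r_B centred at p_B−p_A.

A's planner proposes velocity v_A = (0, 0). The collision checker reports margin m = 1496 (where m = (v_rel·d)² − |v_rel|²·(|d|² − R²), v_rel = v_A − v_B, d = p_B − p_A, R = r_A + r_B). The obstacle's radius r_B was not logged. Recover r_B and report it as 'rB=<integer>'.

m = 1496
d = (11, -7);  v_rel = (3, -4),  |v_rel|² = 25
v_rel×d = (3)·(-7) − (-4)·(11) = 23
since m = R²·25 − 23²:  R² = (529 + 1496) / 25 = 81
R = √81 = 9  ⇒  r_B = 9 − 4 = 5

rB=5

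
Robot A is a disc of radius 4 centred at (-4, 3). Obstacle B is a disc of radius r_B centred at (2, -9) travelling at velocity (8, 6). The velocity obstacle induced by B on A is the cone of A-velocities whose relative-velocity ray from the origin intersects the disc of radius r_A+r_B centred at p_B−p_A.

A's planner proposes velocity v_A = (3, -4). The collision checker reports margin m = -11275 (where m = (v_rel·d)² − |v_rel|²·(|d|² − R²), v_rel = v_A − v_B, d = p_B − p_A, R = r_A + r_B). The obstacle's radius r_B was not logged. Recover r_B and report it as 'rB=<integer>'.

m = -11275
d = (6, -12);  v_rel = (-5, -10),  |v_rel|² = 125
v_rel×d = (-5)·(-12) − (-10)·(6) = 120
since m = R²·125 − 120²:  R² = (14400 + -11275) / 125 = 25
R = √25 = 5  ⇒  r_B = 5 − 4 = 1

rB=1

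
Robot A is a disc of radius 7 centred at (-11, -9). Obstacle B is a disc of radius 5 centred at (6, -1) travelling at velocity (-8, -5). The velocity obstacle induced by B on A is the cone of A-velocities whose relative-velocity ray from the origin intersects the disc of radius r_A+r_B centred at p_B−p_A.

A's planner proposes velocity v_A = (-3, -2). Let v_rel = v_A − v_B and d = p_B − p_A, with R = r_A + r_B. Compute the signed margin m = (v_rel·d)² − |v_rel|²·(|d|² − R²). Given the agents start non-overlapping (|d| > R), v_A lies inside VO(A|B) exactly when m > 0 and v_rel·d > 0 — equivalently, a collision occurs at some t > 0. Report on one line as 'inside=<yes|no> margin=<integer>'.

d = (17, 8),  |d|² = 353;  R = 7+5 = 12,  c = 353−12² = 209
v_rel = (5, 3),  |v_rel|² = 34;  v_rel·d = (5)·(17) + (3)·(8) = 109
34·t² − 218·t + 209 = 0  ⇒  m = 109² − 34·209 = 4775
m = 4775 > 0,  v_rel·d = 109 > 0  ⇒  inside

inside=yes margin=4775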